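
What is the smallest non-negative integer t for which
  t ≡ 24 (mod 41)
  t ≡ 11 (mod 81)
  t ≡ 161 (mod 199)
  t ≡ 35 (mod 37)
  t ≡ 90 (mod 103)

Combine the congruences pairwise.
From t ≡ 24 (mod 41) write t = 24 + 41s. Substituting into t ≡ 11 (mod 81) gives 41s ≡ 68 (mod 81), and since 41⁻¹ ≡ 2 (mod 81), s ≡ 55. Hence t ≡ 24 + 41·55 = 2279 (mod 3321).
From t ≡ 2279 (mod 3321) write t = 2279 + 3321s. Substituting into t ≡ 161 (mod 199) gives 3321s ≡ 71 (mod 199), and since 137⁻¹ ≡ 138 (mod 199), s ≡ 47. Hence t ≡ 2279 + 3321·47 = 158366 (mod 660879).
From t ≡ 158366 (mod 660879) write t = 158366 + 660879s. Substituting into t ≡ 35 (mod 37) gives 660879s ≡ 29 (mod 37), and since 22⁻¹ ≡ 32 (mod 37), s ≡ 3. Hence t ≡ 158366 + 660879·3 = 2141003 (mod 24452523).
From t ≡ 2141003 (mod 24452523) write t = 2141003 + 24452523s. Substituting into t ≡ 90 (mod 103) gives 24452523s ≡ 45 (mod 103), and since 14⁻¹ ≡ 81 (mod 103), s ≡ 40. Hence t ≡ 2141003 + 24452523·40 = 980241923 (mod 2518609869).

980241923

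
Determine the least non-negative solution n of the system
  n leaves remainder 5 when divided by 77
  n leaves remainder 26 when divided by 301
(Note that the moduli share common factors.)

929

Combine the congruences pairwise.
gcd(77, 301) = 7 and 7 | (26 − 5), so the pair is consistent; merging gives n ≡ 929 (mod 3311), where 3311 = lcm(77, 301).
The solution is unique modulo lcm(77, 301) = 3311.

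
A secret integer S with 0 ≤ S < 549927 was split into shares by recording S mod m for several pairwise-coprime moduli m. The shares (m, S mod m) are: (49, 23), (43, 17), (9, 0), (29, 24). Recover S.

From S ≡ 23 (mod 49) write S = 23 + 49t. Substituting into S ≡ 17 (mod 43) gives 49t ≡ 37 (mod 43), and since 6⁻¹ ≡ 36 (mod 43), t ≡ 42. Hence S ≡ 23 + 49·42 = 2081 (mod 2107).
From S ≡ 2081 (mod 2107) write S = 2081 + 2107t. Substituting into S ≡ 0 (mod 9) gives 2107t ≡ 7 (mod 9), and since 1⁻¹ ≡ 1 (mod 9), t ≡ 7. Hence S ≡ 2081 + 2107·7 = 16830 (mod 18963).
From S ≡ 16830 (mod 18963) write S = 16830 + 18963t. Substituting into S ≡ 24 (mod 29) gives 18963t ≡ 14 (mod 29), and since 26⁻¹ ≡ 19 (mod 29), t ≡ 5. Hence S ≡ 16830 + 18963·5 = 111645 (mod 549927).

111645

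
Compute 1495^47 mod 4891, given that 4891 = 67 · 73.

4240

Mod 67: 1495 ≡ 21; 21^47 ≡ 19 (mod 67).
Mod 73: 1495 ≡ 35; 35^47 ≡ 6 (mod 73).
Combine by CRT: x ≡ 19 (mod 67), x ≡ 6 (mod 73) ⇒ x ≡ 4240 (mod 4891).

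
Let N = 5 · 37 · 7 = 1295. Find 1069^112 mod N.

Mod 5: 1069 ≡ 4; since 4 | 112, by Fermat 4^112 ≡ 1 (mod 5).
Mod 37: 1069 ≡ 33; by Fermat, exponent reduces to 112 mod 36 = 4; 33^4 ≡ 34 (mod 37).
Mod 7: 1069 ≡ 5; by Fermat, exponent reduces to 112 mod 6 = 4; 5^4 ≡ 2 (mod 7).
Combine by CRT: x ≡ 1 (mod 5), x ≡ 34 (mod 37), x ≡ 2 (mod 7) ⇒ x ≡ 996 (mod 1295).

996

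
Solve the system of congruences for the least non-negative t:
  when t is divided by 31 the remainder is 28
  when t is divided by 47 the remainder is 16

1144

From t ≡ 28 (mod 31) write t = 28 + 31s. Substituting into t ≡ 16 (mod 47) gives 31s ≡ 35 (mod 47), and since 31⁻¹ ≡ 44 (mod 47), s ≡ 36. Hence t ≡ 28 + 31·36 = 1144 (mod 1457).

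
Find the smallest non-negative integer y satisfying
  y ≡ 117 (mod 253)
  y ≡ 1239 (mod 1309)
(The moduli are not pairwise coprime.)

gcd(253, 1309) = 11 and 11 | (1239 − 117), so the pair is consistent; merging gives y ≡ 13020 (mod 30107), where 30107 = lcm(253, 1309).
The solution is unique modulo lcm(253, 1309) = 30107.

13020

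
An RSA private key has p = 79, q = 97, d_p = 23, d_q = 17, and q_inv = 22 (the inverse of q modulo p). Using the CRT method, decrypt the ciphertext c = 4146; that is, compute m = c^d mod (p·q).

m₁ = c^(d_p) mod p: c ≡ 38 (mod 79), and 38^23 mod 79 = 67.
m₂ = c^(d_q) mod q: c ≡ 72 (mod 97), and 72^17 mod 97 = 95.
h = q_inv·(m₁ − m₂) mod p = 22·(67 − 95) mod 79 = 16.
m = m₂ + h·q = 95 + 16·97 = 1647.

1647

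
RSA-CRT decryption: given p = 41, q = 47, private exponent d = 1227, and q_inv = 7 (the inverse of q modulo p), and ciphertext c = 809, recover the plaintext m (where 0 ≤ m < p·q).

d_p = d mod (p−1) = 1227 mod 40 = 27; d_q = d mod (q−1) = 31.
m₁ = c^(d_p) mod p: c ≡ 30 (mod 41), and 30^27 mod 41 = 35.
m₂ = c^(d_q) mod q: c ≡ 10 (mod 47), and 10^31 mod 47 = 20.
h = q_inv·(m₁ − m₂) mod p = 7·(35 − 20) mod 41 = 23.
m = m₂ + h·q = 20 + 23·47 = 1101.

1101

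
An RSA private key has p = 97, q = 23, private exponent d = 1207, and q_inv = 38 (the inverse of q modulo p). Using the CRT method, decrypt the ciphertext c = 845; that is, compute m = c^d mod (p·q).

d_p = d mod (p−1) = 1207 mod 96 = 55; d_q = d mod (q−1) = 19.
m₁ = c^(d_p) mod p: c ≡ 69 (mod 97), and 69^55 mod 97 = 77.
m₂ = c^(d_q) mod q: c ≡ 17 (mod 23), and 17^19 mod 23 = 5.
h = q_inv·(m₁ − m₂) mod p = 38·(77 − 5) mod 97 = 20.
m = m₂ + h·q = 5 + 20·23 = 465.

465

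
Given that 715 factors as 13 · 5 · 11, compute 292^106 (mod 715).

Mod 13: 292 ≡ 6; by Fermat, exponent reduces to 106 mod 12 = 10; 6^10 ≡ 4 (mod 13).
Mod 5: 292 ≡ 2; by Fermat, exponent reduces to 106 mod 4 = 2; 2^2 ≡ 4 (mod 5).
Mod 11: 292 ≡ 6; by Fermat, exponent reduces to 106 mod 10 = 6; 6^6 ≡ 5 (mod 11).
Combine by CRT: x ≡ 4 (mod 13), x ≡ 4 (mod 5), x ≡ 5 (mod 11) ⇒ x ≡ 654 (mod 715).

654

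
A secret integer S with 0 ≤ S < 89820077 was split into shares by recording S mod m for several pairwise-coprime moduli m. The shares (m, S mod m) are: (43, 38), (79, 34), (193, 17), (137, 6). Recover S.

Combine the congruences pairwise.
From S ≡ 38 (mod 43) write S = 38 + 43t. Substituting into S ≡ 34 (mod 79) gives 43t ≡ 75 (mod 79), and since 43⁻¹ ≡ 68 (mod 79), t ≡ 44. Hence S ≡ 38 + 43·44 = 1930 (mod 3397).
From S ≡ 1930 (mod 3397) write S = 1930 + 3397t. Substituting into S ≡ 17 (mod 193) gives 3397t ≡ 17 (mod 193), and since 116⁻¹ ≡ 5 (mod 193), t ≡ 85. Hence S ≡ 1930 + 3397·85 = 290675 (mod 655621).
From S ≡ 290675 (mod 655621) write S = 290675 + 655621t. Substituting into S ≡ 6 (mod 137) gives 655621t ≡ 45 (mod 137), and since 76⁻¹ ≡ 128 (mod 137), t ≡ 6. Hence S ≡ 290675 + 655621·6 = 4224401 (mod 89820077).

4224401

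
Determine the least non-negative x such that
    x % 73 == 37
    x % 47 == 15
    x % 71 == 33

124283

From x ≡ 37 (mod 73) write x = 37 + 73t. Substituting into x ≡ 15 (mod 47) gives 73t ≡ 25 (mod 47), and since 26⁻¹ ≡ 38 (mod 47), t ≡ 10. Hence x ≡ 37 + 73·10 = 767 (mod 3431).
From x ≡ 767 (mod 3431) write x = 767 + 3431t. Substituting into x ≡ 33 (mod 71) gives 3431t ≡ 47 (mod 71), and since 23⁻¹ ≡ 34 (mod 71), t ≡ 36. Hence x ≡ 767 + 3431·36 = 124283 (mod 243601).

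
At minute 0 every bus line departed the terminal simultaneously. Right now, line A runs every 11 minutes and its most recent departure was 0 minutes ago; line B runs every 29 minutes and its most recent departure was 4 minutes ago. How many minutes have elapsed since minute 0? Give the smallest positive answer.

33

From t ≡ 0 (mod 11) write t = 0 + 11s. Substituting into t ≡ 4 (mod 29) gives 11s ≡ 4 (mod 29), and since 11⁻¹ ≡ 8 (mod 29), s ≡ 3. Hence t ≡ 0 + 11·3 = 33 (mod 319).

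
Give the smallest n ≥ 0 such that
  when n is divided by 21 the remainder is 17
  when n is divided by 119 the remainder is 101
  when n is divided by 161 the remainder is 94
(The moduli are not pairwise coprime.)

gcd(21, 119) = 7 and 7 | (101 − 17), so the pair is consistent; merging gives n ≡ 101 (mod 357), where 357 = lcm(21, 119).
gcd(357, 161) = 7 and 7 | (94 − 101), so the pair is consistent; merging gives n ≡ 3314 (mod 8211), where 8211 = lcm(357, 161).
The solution is unique modulo lcm(21, 119, 161) = 8211.

3314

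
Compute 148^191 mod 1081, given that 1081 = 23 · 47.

Mod 23: 148 ≡ 10; by Fermat, exponent reduces to 191 mod 22 = 15; 10^15 ≡ 5 (mod 23).
Mod 47: 148 ≡ 7; by Fermat, exponent reduces to 191 mod 46 = 7; 7^7 ≡ 9 (mod 47).
Combine by CRT: x ≡ 5 (mod 23), x ≡ 9 (mod 47) ⇒ x ≡ 902 (mod 1081).

902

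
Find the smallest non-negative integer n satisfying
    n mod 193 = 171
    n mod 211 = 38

12909

From n ≡ 171 (mod 193) write n = 171 + 193t. Substituting into n ≡ 38 (mod 211) gives 193t ≡ 78 (mod 211), and since 193⁻¹ ≡ 82 (mod 211), t ≡ 66. Hence n ≡ 171 + 193·66 = 12909 (mod 40723).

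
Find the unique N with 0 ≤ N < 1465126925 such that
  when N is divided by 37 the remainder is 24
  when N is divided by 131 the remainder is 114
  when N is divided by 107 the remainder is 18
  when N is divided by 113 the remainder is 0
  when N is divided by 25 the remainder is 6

Combine the congruences pairwise.
From N ≡ 24 (mod 37) write N = 24 + 37t. Substituting into N ≡ 114 (mod 131) gives 37t ≡ 90 (mod 131), and since 37⁻¹ ≡ 85 (mod 131), t ≡ 52. Hence N ≡ 24 + 37·52 = 1948 (mod 4847).
From N ≡ 1948 (mod 4847) write N = 1948 + 4847t. Substituting into N ≡ 18 (mod 107) gives 4847t ≡ 103 (mod 107), and since 32⁻¹ ≡ 97 (mod 107), t ≡ 40. Hence N ≡ 1948 + 4847·40 = 195828 (mod 518629).
From N ≡ 195828 (mod 518629) write N = 195828 + 518629t. Substituting into N ≡ 0 (mod 113) gives 518629t ≡ 1 (mod 113), and since 72⁻¹ ≡ 11 (mod 113), t ≡ 11. Hence N ≡ 195828 + 518629·11 = 5900747 (mod 58605077).
From N ≡ 5900747 (mod 58605077) write N = 5900747 + 58605077t. Substituting into N ≡ 6 (mod 25) gives 58605077t ≡ 9 (mod 25), and since 2⁻¹ ≡ 13 (mod 25), t ≡ 17. Hence N ≡ 5900747 + 58605077·17 = 1002187056 (mod 1465126925).

1002187056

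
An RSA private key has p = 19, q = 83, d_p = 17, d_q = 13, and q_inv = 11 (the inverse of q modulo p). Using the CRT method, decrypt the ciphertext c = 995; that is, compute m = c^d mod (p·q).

m₁ = c^(d_p) mod p: c ≡ 7 (mod 19), and 7^17 mod 19 = 11.
m₂ = c^(d_q) mod q: c ≡ 82 (mod 83), and 82^13 mod 83 = 82.
h = q_inv·(m₁ − m₂) mod p = 11·(11 − 82) mod 19 = 17.
m = m₂ + h·q = 82 + 17·83 = 1493.

1493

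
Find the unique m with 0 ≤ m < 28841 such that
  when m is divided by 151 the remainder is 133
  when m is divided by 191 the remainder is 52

6928

From m ≡ 133 (mod 151) write m = 133 + 151t. Substituting into m ≡ 52 (mod 191) gives 151t ≡ 110 (mod 191), and since 151⁻¹ ≡ 148 (mod 191), t ≡ 45. Hence m ≡ 133 + 151·45 = 6928 (mod 28841).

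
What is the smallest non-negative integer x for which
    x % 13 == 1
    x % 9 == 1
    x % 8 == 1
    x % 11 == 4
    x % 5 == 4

From x ≡ 1 (mod 13) write x = 1 + 13t. Substituting into x ≡ 1 (mod 9) gives 13t ≡ 0 (mod 9), and since 4⁻¹ ≡ 7 (mod 9), t ≡ 0. Hence x ≡ 1 + 13·0 = 1 (mod 117).
From x ≡ 1 (mod 117) write x = 1 + 117t. Substituting into x ≡ 1 (mod 8) gives 117t ≡ 0 (mod 8), and since 5⁻¹ ≡ 5 (mod 8), t ≡ 0. Hence x ≡ 1 + 117·0 = 1 (mod 936).
From x ≡ 1 (mod 936) write x = 1 + 936t. Substituting into x ≡ 4 (mod 11) gives 936t ≡ 3 (mod 11), and since 1⁻¹ ≡ 1 (mod 11), t ≡ 3. Hence x ≡ 1 + 936·3 = 2809 (mod 10296).
From x ≡ 2809 (mod 10296) write x = 2809 + 10296t. Substituting into x ≡ 4 (mod 5) gives 10296t ≡ 0 (mod 5), and since 1⁻¹ ≡ 1 (mod 5), t ≡ 0. Hence x ≡ 2809 + 10296·0 = 2809 (mod 51480).

2809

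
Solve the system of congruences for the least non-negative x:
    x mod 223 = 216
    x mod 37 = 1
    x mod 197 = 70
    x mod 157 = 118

The moduli are pairwise coprime; N = 223·37·197·157 = 255195179.
N/223 = 1144373; 1144373 ≡ 160 (mod 223); 160·46 ≡ 1, so inverse 46.
N/37 = 6897167; 6897167 ≡ 34 (mod 37); 34·12 ≡ 1, so inverse 12.
N/197 = 1295407; 1295407 ≡ 132 (mod 197); 132·100 ≡ 1, so inverse 100.
N/157 = 1625447; 1625447 ≡ 26 (mod 157); 26·151 ≡ 1, so inverse 151.
x ≡ 216·1144373·46 + 1·6897167·12 + 70·1295407·100 + 118·1625447·151 = 49483319778.
49483319778 mod 255195179 = 230650231.

230650231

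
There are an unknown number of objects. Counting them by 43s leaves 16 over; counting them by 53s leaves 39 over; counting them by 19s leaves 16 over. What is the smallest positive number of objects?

From N ≡ 16 (mod 43) write N = 16 + 43t. Substituting into N ≡ 39 (mod 53) gives 43t ≡ 23 (mod 53), and since 43⁻¹ ≡ 37 (mod 53), t ≡ 3. Hence N ≡ 16 + 43·3 = 145 (mod 2279).
From N ≡ 145 (mod 2279) write N = 145 + 2279t. Substituting into N ≡ 16 (mod 19) gives 2279t ≡ 4 (mod 19), and since 18⁻¹ ≡ 18 (mod 19), t ≡ 15. Hence N ≡ 145 + 2279·15 = 34330 (mod 43301).

34330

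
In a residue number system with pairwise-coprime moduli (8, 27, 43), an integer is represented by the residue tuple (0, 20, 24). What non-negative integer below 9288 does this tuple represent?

From x ≡ 0 (mod 8) write x = 0 + 8t. Substituting into x ≡ 20 (mod 27) gives 8t ≡ 20 (mod 27), and since 8⁻¹ ≡ 17 (mod 27), t ≡ 16. Hence x ≡ 0 + 8·16 = 128 (mod 216).
From x ≡ 128 (mod 216) write x = 128 + 216t. Substituting into x ≡ 24 (mod 43) gives 216t ≡ 25 (mod 43), and since 1⁻¹ ≡ 1 (mod 43), t ≡ 25. Hence x ≡ 128 + 216·25 = 5528 (mod 9288).

5528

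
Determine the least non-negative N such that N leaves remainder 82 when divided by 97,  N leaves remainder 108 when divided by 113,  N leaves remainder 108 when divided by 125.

The moduli are pairwise coprime; M = 97·113·125 = 1370125.
M/97 = 14125; 14125 ≡ 60 (mod 97); 60·76 ≡ 1, so inverse 76.
M/113 = 12125; 12125 ≡ 34 (mod 113); 34·10 ≡ 1, so inverse 10.
M/125 = 10961; 10961 ≡ 86 (mod 125); 86·16 ≡ 1, so inverse 16.
N ≡ 82·14125·76 + 108·12125·10 + 108·10961·16 = 120062608.
120062608 mod 1370125 = 861733.

861733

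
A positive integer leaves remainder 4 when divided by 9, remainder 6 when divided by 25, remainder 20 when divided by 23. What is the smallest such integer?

The moduli are pairwise coprime; M = 9·25·23 = 5175.
M/9 = 575; 575 ≡ 8 (mod 9); 8·8 ≡ 1, so inverse 8.
M/25 = 207; 207 ≡ 7 (mod 25); 7·18 ≡ 1, so inverse 18.
M/23 = 225; 225 ≡ 18 (mod 23); 18·9 ≡ 1, so inverse 9.
N ≡ 4·575·8 + 6·207·18 + 20·225·9 = 81256.
81256 mod 5175 = 3631.

3631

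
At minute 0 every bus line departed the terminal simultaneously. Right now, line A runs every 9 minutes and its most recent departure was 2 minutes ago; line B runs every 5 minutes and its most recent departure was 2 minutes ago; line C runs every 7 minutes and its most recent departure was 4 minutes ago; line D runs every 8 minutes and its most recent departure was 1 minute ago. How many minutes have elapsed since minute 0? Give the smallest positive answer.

From t ≡ 2 (mod 9) write t = 2 + 9s. Substituting into t ≡ 2 (mod 5) gives 9s ≡ 0 (mod 5), and since 4⁻¹ ≡ 4 (mod 5), s ≡ 0. Hence t ≡ 2 + 9·0 = 2 (mod 45).
From t ≡ 2 (mod 45) write t = 2 + 45s. Substituting into t ≡ 4 (mod 7) gives 45s ≡ 2 (mod 7), and since 3⁻¹ ≡ 5 (mod 7), s ≡ 3. Hence t ≡ 2 + 45·3 = 137 (mod 315).
From t ≡ 137 (mod 315) write t = 137 + 315s. Substituting into t ≡ 1 (mod 8) gives 315s ≡ 0 (mod 8), and since 3⁻¹ ≡ 3 (mod 8), s ≡ 0. Hence t ≡ 137 + 315·0 = 137 (mod 2520).

137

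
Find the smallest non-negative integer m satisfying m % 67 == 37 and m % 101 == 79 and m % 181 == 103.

The moduli are pairwise coprime; N = 67·101·181 = 1224827.
N/67 = 18281; 18281 ≡ 57 (mod 67); 57·20 ≡ 1, so inverse 20.
N/101 = 12127; 12127 ≡ 7 (mod 101); 7·29 ≡ 1, so inverse 29.
N/181 = 6767; 6767 ≡ 70 (mod 181); 70·75 ≡ 1, so inverse 75.
m ≡ 37·18281·20 + 79·12127·29 + 103·6767·75 = 93585972.
93585972 mod 1224827 = 499120.

499120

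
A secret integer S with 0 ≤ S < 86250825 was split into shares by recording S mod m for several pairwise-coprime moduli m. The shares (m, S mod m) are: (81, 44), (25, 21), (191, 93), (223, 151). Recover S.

31569146

From S ≡ 44 (mod 81) write S = 44 + 81t. Substituting into S ≡ 21 (mod 25) gives 81t ≡ 2 (mod 25), and since 6⁻¹ ≡ 21 (mod 25), t ≡ 17. Hence S ≡ 44 + 81·17 = 1421 (mod 2025).
From S ≡ 1421 (mod 2025) write S = 1421 + 2025t. Substituting into S ≡ 93 (mod 191) gives 2025t ≡ 9 (mod 191), and since 115⁻¹ ≡ 98 (mod 191), t ≡ 118. Hence S ≡ 1421 + 2025·118 = 240371 (mod 386775).
From S ≡ 240371 (mod 386775) write S = 240371 + 386775t. Substituting into S ≡ 151 (mod 223) gives 386775t ≡ 174 (mod 223), and since 93⁻¹ ≡ 12 (mod 223), t ≡ 81. Hence S ≡ 240371 + 386775·81 = 31569146 (mod 86250825).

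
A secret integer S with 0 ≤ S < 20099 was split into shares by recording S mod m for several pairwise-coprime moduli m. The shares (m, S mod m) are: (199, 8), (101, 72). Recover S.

9162

From S ≡ 8 (mod 199) write S = 8 + 199t. Substituting into S ≡ 72 (mod 101) gives 199t ≡ 64 (mod 101), and since 98⁻¹ ≡ 67 (mod 101), t ≡ 46. Hence S ≡ 8 + 199·46 = 9162 (mod 20099).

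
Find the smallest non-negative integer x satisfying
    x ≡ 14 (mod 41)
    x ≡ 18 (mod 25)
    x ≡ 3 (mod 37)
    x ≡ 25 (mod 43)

From x ≡ 14 (mod 41) write x = 14 + 41t. Substituting into x ≡ 18 (mod 25) gives 41t ≡ 4 (mod 25), and since 16⁻¹ ≡ 11 (mod 25), t ≡ 19. Hence x ≡ 14 + 41·19 = 793 (mod 1025).
From x ≡ 793 (mod 1025) write x = 793 + 1025t. Substituting into x ≡ 3 (mod 37) gives 1025t ≡ 24 (mod 37), and since 26⁻¹ ≡ 10 (mod 37), t ≡ 18. Hence x ≡ 793 + 1025·18 = 19243 (mod 37925).
From x ≡ 19243 (mod 37925) write x = 19243 + 37925t. Substituting into x ≡ 25 (mod 43) gives 37925t ≡ 3 (mod 43), and since 42⁻¹ ≡ 42 (mod 43), t ≡ 40. Hence x ≡ 19243 + 37925·40 = 1536243 (mod 1630775).

1536243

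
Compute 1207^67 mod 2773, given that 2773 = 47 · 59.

Mod 47: 1207 ≡ 32; by Fermat, exponent reduces to 67 mod 46 = 21; 32^21 ≡ 14 (mod 47).
Mod 59: 1207 ≡ 27; by Fermat, exponent reduces to 67 mod 58 = 9; 27^9 ≡ 46 (mod 59).
Combine by CRT: x ≡ 14 (mod 47), x ≡ 46 (mod 59) ⇒ x ≡ 813 (mod 2773).

813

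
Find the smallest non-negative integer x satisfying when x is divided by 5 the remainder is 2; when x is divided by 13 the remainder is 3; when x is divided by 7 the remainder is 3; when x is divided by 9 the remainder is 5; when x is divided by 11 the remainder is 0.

From x ≡ 2 (mod 5) write x = 2 + 5t. Substituting into x ≡ 3 (mod 13) gives 5t ≡ 1 (mod 13), and since 5⁻¹ ≡ 8 (mod 13), t ≡ 8. Hence x ≡ 2 + 5·8 = 42 (mod 65).
From x ≡ 42 (mod 65) write x = 42 + 65t. Substituting into x ≡ 3 (mod 7) gives 65t ≡ 3 (mod 7), and since 2⁻¹ ≡ 4 (mod 7), t ≡ 5. Hence x ≡ 42 + 65·5 = 367 (mod 455).
From x ≡ 367 (mod 455) write x = 367 + 455t. Substituting into x ≡ 5 (mod 9) gives 455t ≡ 7 (mod 9), and since 5⁻¹ ≡ 2 (mod 9), t ≡ 5. Hence x ≡ 367 + 455·5 = 2642 (mod 4095).
From x ≡ 2642 (mod 4095) write x = 2642 + 4095t. Substituting into x ≡ 0 (mod 11) gives 4095t ≡ 9 (mod 11), and since 3⁻¹ ≡ 4 (mod 11), t ≡ 3. Hence x ≡ 2642 + 4095·3 = 14927 (mod 45045).

14927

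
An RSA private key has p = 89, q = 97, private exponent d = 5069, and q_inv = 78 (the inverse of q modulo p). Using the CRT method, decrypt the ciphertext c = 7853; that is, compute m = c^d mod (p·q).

d_p = d mod (p−1) = 5069 mod 88 = 53; d_q = d mod (q−1) = 77.
m₁ = c^(d_p) mod p: c ≡ 21 (mod 89), and 21^53 mod 89 = 36.
m₂ = c^(d_q) mod q: c ≡ 93 (mod 97), and 93^77 mod 97 = 43.
h = q_inv·(m₁ − m₂) mod p = 78·(36 − 43) mod 89 = 77.
m = m₂ + h·q = 43 + 77·97 = 7512.

7512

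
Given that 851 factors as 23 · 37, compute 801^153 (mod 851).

845

Mod 23: 801 ≡ 19; by Fermat, exponent reduces to 153 mod 22 = 21; 19^21 ≡ 17 (mod 23).
Mod 37: 801 ≡ 24; by Fermat, exponent reduces to 153 mod 36 = 9; 24^9 ≡ 31 (mod 37).
Combine by CRT: x ≡ 17 (mod 23), x ≡ 31 (mod 37) ⇒ x ≡ 845 (mod 851).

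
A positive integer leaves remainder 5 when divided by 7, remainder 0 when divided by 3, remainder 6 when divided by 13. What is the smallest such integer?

The moduli are pairwise coprime; N = 7·3·13 = 273.
N/7 = 39; 39 ≡ 4 (mod 7); 4·2 ≡ 1, so inverse 2.
N/3 = 91; 91 ≡ 1 (mod 3), inverse 1.
N/13 = 21; 21 ≡ 8 (mod 13); 8·5 ≡ 1, so inverse 5.
x ≡ 5·39·2 + 0·91·1 + 6·21·5 = 1020.
1020 mod 273 = 201.

201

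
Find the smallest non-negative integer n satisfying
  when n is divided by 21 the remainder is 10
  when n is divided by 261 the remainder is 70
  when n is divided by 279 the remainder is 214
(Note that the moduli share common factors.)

14164

Combine the congruences pairwise.
gcd(21, 261) = 3 and 3 | (70 − 10), so the pair is consistent; merging gives n ≡ 1375 (mod 1827), where 1827 = lcm(21, 261).
gcd(1827, 279) = 9 and 9 | (214 − 1375), so the pair is consistent; merging gives n ≡ 14164 (mod 56637), where 56637 = lcm(1827, 279).
The solution is unique modulo lcm(21, 261, 279) = 56637.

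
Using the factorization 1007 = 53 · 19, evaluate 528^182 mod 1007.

Mod 53: 528 ≡ 51; by Fermat, exponent reduces to 182 mod 52 = 26; 51^26 ≡ 52 (mod 53).
Mod 19: 528 ≡ 15; by Fermat, exponent reduces to 182 mod 18 = 2; 15^2 ≡ 16 (mod 19).
Combine by CRT: x ≡ 52 (mod 53), x ≡ 16 (mod 19) ⇒ x ≡ 529 (mod 1007).

529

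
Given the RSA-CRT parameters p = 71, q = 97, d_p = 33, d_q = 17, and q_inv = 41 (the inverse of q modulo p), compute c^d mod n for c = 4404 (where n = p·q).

3000

m₁ = c^(d_p) mod p: c ≡ 2 (mod 71), and 2^33 mod 71 = 18.
m₂ = c^(d_q) mod q: c ≡ 39 (mod 97), and 39^17 mod 97 = 90.
h = q_inv·(m₁ − m₂) mod p = 41·(18 − 90) mod 71 = 30.
m = m₂ + h·q = 90 + 30·97 = 3000.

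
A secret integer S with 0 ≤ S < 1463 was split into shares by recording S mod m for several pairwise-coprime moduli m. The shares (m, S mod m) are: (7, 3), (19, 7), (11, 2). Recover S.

Combine the congruences pairwise.
From S ≡ 3 (mod 7) write S = 3 + 7t. Substituting into S ≡ 7 (mod 19) gives 7t ≡ 4 (mod 19), and since 7⁻¹ ≡ 11 (mod 19), t ≡ 6. Hence S ≡ 3 + 7·6 = 45 (mod 133).
From S ≡ 45 (mod 133) write S = 45 + 133t. Substituting into S ≡ 2 (mod 11) gives 133t ≡ 1 (mod 11), and since 1⁻¹ ≡ 1 (mod 11), t ≡ 1. Hence S ≡ 45 + 133·1 = 178 (mod 1463).

178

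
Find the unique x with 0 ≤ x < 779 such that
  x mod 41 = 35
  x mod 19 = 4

650

From x ≡ 35 (mod 41) write x = 35 + 41t. Substituting into x ≡ 4 (mod 19) gives 41t ≡ 7 (mod 19), and since 3⁻¹ ≡ 13 (mod 19), t ≡ 15. Hence x ≡ 35 + 41·15 = 650 (mod 779).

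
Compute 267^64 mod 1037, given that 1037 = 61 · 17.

766

Mod 61: 267 ≡ 23; by Fermat, exponent reduces to 64 mod 60 = 4; 23^4 ≡ 34 (mod 61).
Mod 17: 267 ≡ 12; since 16 | 64, by Fermat 12^64 ≡ 1 (mod 17).
Combine by CRT: x ≡ 34 (mod 61), x ≡ 1 (mod 17) ⇒ x ≡ 766 (mod 1037).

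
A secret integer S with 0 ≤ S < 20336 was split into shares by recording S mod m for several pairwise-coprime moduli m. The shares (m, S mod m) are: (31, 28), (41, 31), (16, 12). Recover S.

From S ≡ 28 (mod 31) write S = 28 + 31t. Substituting into S ≡ 31 (mod 41) gives 31t ≡ 3 (mod 41), and since 31⁻¹ ≡ 4 (mod 41), t ≡ 12. Hence S ≡ 28 + 31·12 = 400 (mod 1271).
From S ≡ 400 (mod 1271) write S = 400 + 1271t. Substituting into S ≡ 12 (mod 16) gives 1271t ≡ 12 (mod 16), and since 7⁻¹ ≡ 7 (mod 16), t ≡ 4. Hence S ≡ 400 + 1271·4 = 5484 (mod 20336).

5484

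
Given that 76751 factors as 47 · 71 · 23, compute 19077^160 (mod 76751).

1156

Mod 47: 19077 ≡ 42; by Fermat, exponent reduces to 160 mod 46 = 22; 42^22 ≡ 28 (mod 47).
Mod 71: 19077 ≡ 49; by Fermat, exponent reduces to 160 mod 70 = 20; 49^20 ≡ 20 (mod 71).
Mod 23: 19077 ≡ 10; by Fermat, exponent reduces to 160 mod 22 = 6; 10^6 ≡ 6 (mod 23).
Combine by CRT: x ≡ 28 (mod 47), x ≡ 20 (mod 71), x ≡ 6 (mod 23) ⇒ x ≡ 1156 (mod 76751).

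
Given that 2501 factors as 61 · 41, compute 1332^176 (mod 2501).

Mod 61: 1332 ≡ 51; by Fermat, exponent reduces to 176 mod 60 = 56; 51^56 ≡ 15 (mod 61).
Mod 41: 1332 ≡ 20; by Fermat, exponent reduces to 176 mod 40 = 16; 20^16 ≡ 16 (mod 41).
Combine by CRT: x ≡ 15 (mod 61), x ≡ 16 (mod 41) ⇒ x ≡ 2394 (mod 2501).

2394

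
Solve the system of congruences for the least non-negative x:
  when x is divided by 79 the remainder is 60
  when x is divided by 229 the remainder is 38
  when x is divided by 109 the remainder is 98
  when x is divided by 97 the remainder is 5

From x ≡ 60 (mod 79) write x = 60 + 79t. Substituting into x ≡ 38 (mod 229) gives 79t ≡ 207 (mod 229), and since 79⁻¹ ≡ 29 (mod 229), t ≡ 49. Hence x ≡ 60 + 79·49 = 3931 (mod 18091).
From x ≡ 3931 (mod 18091) write x = 3931 + 18091t. Substituting into x ≡ 98 (mod 109) gives 18091t ≡ 91 (mod 109), and since 106⁻¹ ≡ 36 (mod 109), t ≡ 6. Hence x ≡ 3931 + 18091·6 = 112477 (mod 1971919).
From x ≡ 112477 (mod 1971919) write x = 112477 + 1971919t. Substituting into x ≡ 5 (mod 97) gives 1971919t ≡ 48 (mod 97), and since 6⁻¹ ≡ 81 (mod 97), t ≡ 8. Hence x ≡ 112477 + 1971919·8 = 15887829 (mod 191276143).

15887829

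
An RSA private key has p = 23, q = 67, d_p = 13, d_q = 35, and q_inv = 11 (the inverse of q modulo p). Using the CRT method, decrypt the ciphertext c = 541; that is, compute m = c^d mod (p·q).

m₁ = c^(d_p) mod p: c ≡ 12 (mod 23), and 12^13 mod 23 = 6.
m₂ = c^(d_q) mod q: c ≡ 5 (mod 67), and 5^35 mod 67 = 42.
h = q_inv·(m₁ − m₂) mod p = 11·(6 − 42) mod 23 = 18.
m = m₂ + h·q = 42 + 18·67 = 1248.

1248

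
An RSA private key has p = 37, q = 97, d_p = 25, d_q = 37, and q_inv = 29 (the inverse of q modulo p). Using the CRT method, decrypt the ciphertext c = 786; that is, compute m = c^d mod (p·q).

349

m₁ = c^(d_p) mod p: c ≡ 9 (mod 37), and 9^25 mod 37 = 16.
m₂ = c^(d_q) mod q: c ≡ 10 (mod 97), and 10^37 mod 97 = 58.
h = q_inv·(m₁ − m₂) mod p = 29·(16 − 58) mod 37 = 3.
m = m₂ + h·q = 58 + 3·97 = 349.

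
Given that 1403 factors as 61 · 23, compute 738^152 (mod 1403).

696

Mod 61: 738 ≡ 6; by Fermat, exponent reduces to 152 mod 60 = 32; 6^32 ≡ 25 (mod 61).
Mod 23: 738 ≡ 2; by Fermat, exponent reduces to 152 mod 22 = 20; 2^20 ≡ 6 (mod 23).
Combine by CRT: x ≡ 25 (mod 61), x ≡ 6 (mod 23) ⇒ x ≡ 696 (mod 1403).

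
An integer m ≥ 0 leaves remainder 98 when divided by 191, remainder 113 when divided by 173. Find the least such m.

27793

From m ≡ 98 (mod 191) write m = 98 + 191t. Substituting into m ≡ 113 (mod 173) gives 191t ≡ 15 (mod 173), and since 18⁻¹ ≡ 125 (mod 173), t ≡ 145. Hence m ≡ 98 + 191·145 = 27793 (mod 33043).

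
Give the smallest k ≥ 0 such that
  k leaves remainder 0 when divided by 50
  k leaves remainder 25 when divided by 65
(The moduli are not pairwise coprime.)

gcd(50, 65) = 5 and 5 | (25 − 0), so the pair is consistent; merging gives k ≡ 350 (mod 650), where 650 = lcm(50, 65).
The solution is unique modulo lcm(50, 65) = 650.

350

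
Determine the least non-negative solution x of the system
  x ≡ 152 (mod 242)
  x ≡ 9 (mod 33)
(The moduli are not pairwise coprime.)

636

Combine the congruences pairwise.
gcd(242, 33) = 11 and 11 | (9 − 152), so the pair is consistent; merging gives x ≡ 636 (mod 726), where 726 = lcm(242, 33).
The solution is unique modulo lcm(242, 33) = 726.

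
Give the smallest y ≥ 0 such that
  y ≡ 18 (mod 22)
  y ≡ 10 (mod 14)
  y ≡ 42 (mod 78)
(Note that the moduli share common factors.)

2460

Combine the congruences pairwise.
gcd(22, 14) = 2 and 2 | (10 − 18), so the pair is consistent; merging gives y ≡ 150 (mod 154), where 154 = lcm(22, 14).
gcd(154, 78) = 2 and 2 | (42 − 150), so the pair is consistent; merging gives y ≡ 2460 (mod 6006), where 6006 = lcm(154, 78).
The solution is unique modulo lcm(22, 14, 78) = 6006.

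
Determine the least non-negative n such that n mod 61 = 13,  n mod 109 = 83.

6296

From n ≡ 13 (mod 61) write n = 13 + 61t. Substituting into n ≡ 83 (mod 109) gives 61t ≡ 70 (mod 109), and since 61⁻¹ ≡ 84 (mod 109), t ≡ 103. Hence n ≡ 13 + 61·103 = 6296 (mod 6649).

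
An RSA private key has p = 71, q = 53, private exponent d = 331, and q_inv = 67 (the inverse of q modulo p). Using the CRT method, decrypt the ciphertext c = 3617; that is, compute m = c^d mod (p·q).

417

d_p = d mod (p−1) = 331 mod 70 = 51; d_q = d mod (q−1) = 19.
m₁ = c^(d_p) mod p: c ≡ 67 (mod 71), and 67^51 mod 71 = 62.
m₂ = c^(d_q) mod q: c ≡ 13 (mod 53), and 13^19 mod 53 = 46.
h = q_inv·(m₁ − m₂) mod p = 67·(62 − 46) mod 71 = 7.
m = m₂ + h·q = 46 + 7·53 = 417.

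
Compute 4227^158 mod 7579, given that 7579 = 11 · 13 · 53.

4515

Mod 11: 4227 ≡ 3; by Fermat, exponent reduces to 158 mod 10 = 8; 3^8 ≡ 5 (mod 11).
Mod 13: 4227 ≡ 2; by Fermat, exponent reduces to 158 mod 12 = 2; 2^2 ≡ 4 (mod 13).
Mod 53: 4227 ≡ 40; by Fermat, exponent reduces to 158 mod 52 = 2; 40^2 ≡ 10 (mod 53).
Combine by CRT: x ≡ 5 (mod 11), x ≡ 4 (mod 13), x ≡ 10 (mod 53) ⇒ x ≡ 4515 (mod 7579).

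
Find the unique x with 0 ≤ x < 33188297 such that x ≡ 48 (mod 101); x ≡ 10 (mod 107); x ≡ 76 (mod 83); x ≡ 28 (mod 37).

18905733

The moduli are pairwise coprime; N = 101·107·83·37 = 33188297.
N/101 = 328597; 328597 ≡ 44 (mod 101); 44·62 ≡ 1, so inverse 62.
N/107 = 310171; 310171 ≡ 85 (mod 107); 85·34 ≡ 1, so inverse 34.
N/83 = 399859; 399859 ≡ 48 (mod 83); 48·64 ≡ 1, so inverse 64.
N/37 = 896981; 896981 ≡ 27 (mod 37); 27·11 ≡ 1, so inverse 11.
x ≡ 48·328597·62 + 10·310171·34 + 76·399859·64 + 28·896981·11 = 3304547136.
3304547136 mod 33188297 = 18905733.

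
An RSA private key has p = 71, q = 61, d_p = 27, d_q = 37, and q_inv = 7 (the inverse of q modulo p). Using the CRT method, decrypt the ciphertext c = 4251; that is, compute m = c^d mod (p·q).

2924

m₁ = c^(d_p) mod p: c ≡ 62 (mod 71), and 62^27 mod 71 = 13.
m₂ = c^(d_q) mod q: c ≡ 42 (mod 61), and 42^37 mod 61 = 57.
h = q_inv·(m₁ − m₂) mod p = 7·(13 − 57) mod 71 = 47.
m = m₂ + h·q = 57 + 47·61 = 2924.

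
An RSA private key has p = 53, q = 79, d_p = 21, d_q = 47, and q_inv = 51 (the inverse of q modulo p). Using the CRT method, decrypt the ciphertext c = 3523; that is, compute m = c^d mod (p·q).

1736

m₁ = c^(d_p) mod p: c ≡ 25 (mod 53), and 25^21 mod 53 = 40.
m₂ = c^(d_q) mod q: c ≡ 47 (mod 79), and 47^47 mod 79 = 77.
h = q_inv·(m₁ − m₂) mod p = 51·(40 − 77) mod 53 = 21.
m = m₂ + h·q = 77 + 21·79 = 1736.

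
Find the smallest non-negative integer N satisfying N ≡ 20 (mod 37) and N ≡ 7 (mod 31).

131

Combine the congruences pairwise.
From N ≡ 20 (mod 37) write N = 20 + 37t. Substituting into N ≡ 7 (mod 31) gives 37t ≡ 18 (mod 31), and since 6⁻¹ ≡ 26 (mod 31), t ≡ 3. Hence N ≡ 20 + 37·3 = 131 (mod 1147).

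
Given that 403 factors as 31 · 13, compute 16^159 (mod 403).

157

Mod 31: 16 ≡ 16; by Fermat, exponent reduces to 159 mod 30 = 9; 16^9 ≡ 2 (mod 31).
Mod 13: 16 ≡ 3; by Fermat, exponent reduces to 159 mod 12 = 3; 3^3 ≡ 1 (mod 13).
Combine by CRT: x ≡ 2 (mod 31), x ≡ 1 (mod 13) ⇒ x ≡ 157 (mod 403).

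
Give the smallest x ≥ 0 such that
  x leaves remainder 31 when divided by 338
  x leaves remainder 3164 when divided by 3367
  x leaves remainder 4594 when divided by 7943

gcd(338, 3367) = 13 and 13 | (3164 − 31), so the pair is consistent; merging gives x ≡ 26733 (mod 87542), where 87542 = lcm(338, 3367).
gcd(87542, 7943) = 169 and 169 | (4594 − 26733), so the pair is consistent; merging gives x ≡ 902153 (mod 4114474), where 4114474 = lcm(87542, 7943).
The solution is unique modulo lcm(338, 3367, 7943) = 4114474.

902153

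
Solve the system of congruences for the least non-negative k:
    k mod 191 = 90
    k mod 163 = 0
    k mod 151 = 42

726654

From k ≡ 90 (mod 191) write k = 90 + 191t. Substituting into k ≡ 0 (mod 163) gives 191t ≡ 73 (mod 163), and since 28⁻¹ ≡ 99 (mod 163), t ≡ 55. Hence k ≡ 90 + 191·55 = 10595 (mod 31133).
From k ≡ 10595 (mod 31133) write k = 10595 + 31133t. Substituting into k ≡ 42 (mod 151) gives 31133t ≡ 17 (mod 151), and since 27⁻¹ ≡ 28 (mod 151), t ≡ 23. Hence k ≡ 10595 + 31133·23 = 726654 (mod 4701083).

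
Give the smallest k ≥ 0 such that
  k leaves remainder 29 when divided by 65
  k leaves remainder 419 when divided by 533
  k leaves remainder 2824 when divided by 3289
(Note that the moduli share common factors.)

397504

Combine the congruences pairwise.
gcd(65, 533) = 13 and 13 | (419 − 29), so the pair is consistent; merging gives k ≡ 419 (mod 2665), where 2665 = lcm(65, 533).
gcd(2665, 3289) = 13 and 13 | (2824 − 419), so the pair is consistent; merging gives k ≡ 397504 (mod 674245), where 674245 = lcm(2665, 3289).
The solution is unique modulo lcm(65, 533, 3289) = 674245.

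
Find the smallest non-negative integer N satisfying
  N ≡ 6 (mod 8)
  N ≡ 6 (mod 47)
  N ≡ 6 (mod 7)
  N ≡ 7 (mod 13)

28958

The moduli are pairwise coprime; M = 8·47·7·13 = 34216.
M/8 = 4277; 4277 ≡ 5 (mod 8); 5·5 ≡ 1, so inverse 5.
M/47 = 728; 728 ≡ 23 (mod 47); 23·45 ≡ 1, so inverse 45.
M/7 = 4888; 4888 ≡ 2 (mod 7); 2·4 ≡ 1, so inverse 4.
M/13 = 2632; 2632 ≡ 6 (mod 13); 6·11 ≡ 1, so inverse 11.
N ≡ 6·4277·5 + 6·728·45 + 6·4888·4 + 7·2632·11 = 644846.
644846 mod 34216 = 28958.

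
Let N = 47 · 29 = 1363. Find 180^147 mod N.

1159

Mod 47: 180 ≡ 39; by Fermat, exponent reduces to 147 mod 46 = 9; 39^9 ≡ 31 (mod 47).
Mod 29: 180 ≡ 6; by Fermat, exponent reduces to 147 mod 28 = 7; 6^7 ≡ 28 (mod 29).
Combine by CRT: x ≡ 31 (mod 47), x ≡ 28 (mod 29) ⇒ x ≡ 1159 (mod 1363).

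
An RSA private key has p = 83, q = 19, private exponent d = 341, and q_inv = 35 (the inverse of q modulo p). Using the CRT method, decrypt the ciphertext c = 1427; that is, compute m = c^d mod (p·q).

276

d_p = d mod (p−1) = 341 mod 82 = 13; d_q = d mod (q−1) = 17.
m₁ = c^(d_p) mod p: c ≡ 16 (mod 83), and 16^13 mod 83 = 27.
m₂ = c^(d_q) mod q: c ≡ 2 (mod 19), and 2^17 mod 19 = 10.
h = q_inv·(m₁ − m₂) mod p = 35·(27 − 10) mod 83 = 14.
m = m₂ + h·q = 10 + 14·19 = 276.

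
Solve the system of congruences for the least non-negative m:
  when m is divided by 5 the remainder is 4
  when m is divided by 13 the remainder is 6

19

From m ≡ 4 (mod 5) write m = 4 + 5t. Substituting into m ≡ 6 (mod 13) gives 5t ≡ 2 (mod 13), and since 5⁻¹ ≡ 8 (mod 13), t ≡ 3. Hence m ≡ 4 + 5·3 = 19 (mod 65).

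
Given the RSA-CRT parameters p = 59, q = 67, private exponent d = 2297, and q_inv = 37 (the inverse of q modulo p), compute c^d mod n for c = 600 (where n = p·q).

3767

d_p = d mod (p−1) = 2297 mod 58 = 35; d_q = d mod (q−1) = 53.
m₁ = c^(d_p) mod p: c ≡ 10 (mod 59), and 10^35 mod 59 = 50.
m₂ = c^(d_q) mod q: c ≡ 64 (mod 67), and 64^53 mod 67 = 15.
h = q_inv·(m₁ − m₂) mod p = 37·(50 − 15) mod 59 = 56.
m = m₂ + h·q = 15 + 56·67 = 3767.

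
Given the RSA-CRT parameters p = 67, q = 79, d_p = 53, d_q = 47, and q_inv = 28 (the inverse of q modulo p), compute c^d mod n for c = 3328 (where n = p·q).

1800

m₁ = c^(d_p) mod p: c ≡ 45 (mod 67), and 45^53 mod 67 = 58.
m₂ = c^(d_q) mod q: c ≡ 10 (mod 79), and 10^47 mod 79 = 62.
h = q_inv·(m₁ − m₂) mod p = 28·(58 − 62) mod 67 = 22.
m = m₂ + h·q = 62 + 22·79 = 1800.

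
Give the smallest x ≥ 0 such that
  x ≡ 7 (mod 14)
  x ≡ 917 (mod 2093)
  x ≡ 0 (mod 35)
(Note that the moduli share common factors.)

13475

gcd(14, 2093) = 7 and 7 | (917 − 7), so the pair is consistent; merging gives x ≡ 917 (mod 4186), where 4186 = lcm(14, 2093).
gcd(4186, 35) = 7 and 7 | (0 − 917), so the pair is consistent; merging gives x ≡ 13475 (mod 20930), where 20930 = lcm(4186, 35).
The solution is unique modulo lcm(14, 2093, 35) = 20930.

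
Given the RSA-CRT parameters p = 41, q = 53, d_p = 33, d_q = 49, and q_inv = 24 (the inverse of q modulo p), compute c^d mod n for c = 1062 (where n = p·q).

m₁ = c^(d_p) mod p: c ≡ 37 (mod 41), and 37^33 mod 41 = 18.
m₂ = c^(d_q) mod q: c ≡ 2 (mod 53), and 2^49 mod 53 = 20.
h = q_inv·(m₁ − m₂) mod p = 24·(18 − 20) mod 41 = 34.
m = m₂ + h·q = 20 + 34·53 = 1822.

1822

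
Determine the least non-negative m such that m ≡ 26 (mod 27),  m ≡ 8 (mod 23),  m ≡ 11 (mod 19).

9530

From m ≡ 26 (mod 27) write m = 26 + 27t. Substituting into m ≡ 8 (mod 23) gives 27t ≡ 5 (mod 23), and since 4⁻¹ ≡ 6 (mod 23), t ≡ 7. Hence m ≡ 26 + 27·7 = 215 (mod 621).
From m ≡ 215 (mod 621) write m = 215 + 621t. Substituting into m ≡ 11 (mod 19) gives 621t ≡ 5 (mod 19), and since 13⁻¹ ≡ 3 (mod 19), t ≡ 15. Hence m ≡ 215 + 621·15 = 9530 (mod 11799).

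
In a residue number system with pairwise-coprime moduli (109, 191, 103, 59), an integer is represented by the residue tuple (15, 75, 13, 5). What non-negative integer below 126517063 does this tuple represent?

From x ≡ 15 (mod 109) write x = 15 + 109t. Substituting into x ≡ 75 (mod 191) gives 109t ≡ 60 (mod 191), and since 109⁻¹ ≡ 184 (mod 191), t ≡ 153. Hence x ≡ 15 + 109·153 = 16692 (mod 20819).
From x ≡ 16692 (mod 20819) write x = 16692 + 20819t. Substituting into x ≡ 13 (mod 103) gives 20819t ≡ 7 (mod 103), and since 13⁻¹ ≡ 8 (mod 103), t ≡ 56. Hence x ≡ 16692 + 20819·56 = 1182556 (mod 2144357).
From x ≡ 1182556 (mod 2144357) write x = 1182556 + 2144357t. Substituting into x ≡ 5 (mod 59) gives 2144357t ≡ 45 (mod 59), and since 2⁻¹ ≡ 30 (mod 59), t ≡ 52. Hence x ≡ 1182556 + 2144357·52 = 112689120 (mod 126517063).

112689120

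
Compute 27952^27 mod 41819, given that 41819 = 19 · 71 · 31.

30190

Mod 19: 27952 ≡ 3; by Fermat, exponent reduces to 27 mod 18 = 9; 3^9 ≡ 18 (mod 19).
Mod 71: 27952 ≡ 49; 49^27 ≡ 15 (mod 71).
Mod 31: 27952 ≡ 21; 21^27 ≡ 27 (mod 31).
Combine by CRT: x ≡ 18 (mod 19), x ≡ 15 (mod 71), x ≡ 27 (mod 31) ⇒ x ≡ 30190 (mod 41819).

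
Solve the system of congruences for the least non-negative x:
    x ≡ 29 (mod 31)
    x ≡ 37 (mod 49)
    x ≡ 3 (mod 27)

The moduli are pairwise coprime; N = 31·49·27 = 41013.
N/31 = 1323; 1323 ≡ 21 (mod 31); 21·3 ≡ 1, so inverse 3.
N/49 = 837; 837 ≡ 4 (mod 49); 4·37 ≡ 1, so inverse 37.
N/27 = 1519; 1519 ≡ 7 (mod 27); 7·4 ≡ 1, so inverse 4.
x ≡ 29·1323·3 + 37·837·37 + 3·1519·4 = 1279182.
1279182 mod 41013 = 7779.

7779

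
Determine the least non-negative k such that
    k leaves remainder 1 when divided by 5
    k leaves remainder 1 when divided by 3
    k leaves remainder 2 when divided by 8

The moduli are pairwise coprime; N = 5·3·8 = 120.
N/5 = 24; 24 ≡ 4 (mod 5); 4·4 ≡ 1, so inverse 4.
N/3 = 40; 40 ≡ 1 (mod 3), inverse 1.
N/8 = 15; 15 ≡ 7 (mod 8); 7·7 ≡ 1, so inverse 7.
k ≡ 1·24·4 + 1·40·1 + 2·15·7 = 346.
346 mod 120 = 106.

106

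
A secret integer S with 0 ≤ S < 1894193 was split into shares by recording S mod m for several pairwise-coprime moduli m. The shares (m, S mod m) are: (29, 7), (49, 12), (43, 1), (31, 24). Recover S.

The moduli are pairwise coprime; N = 29·49·43·31 = 1894193.
N/29 = 65317; 65317 ≡ 9 (mod 29); 9·13 ≡ 1, so inverse 13.
N/49 = 38657; 38657 ≡ 45 (mod 49); 45·12 ≡ 1, so inverse 12.
N/43 = 44051; 44051 ≡ 19 (mod 43); 19·34 ≡ 1, so inverse 34.
N/31 = 61103; 61103 ≡ 2 (mod 31); 2·16 ≡ 1, so inverse 16.
S ≡ 7·65317·13 + 12·38657·12 + 1·44051·34 + 24·61103·16 = 36471741.
36471741 mod 1894193 = 482074.

482074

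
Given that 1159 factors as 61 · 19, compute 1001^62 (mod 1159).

320

Mod 61: 1001 ≡ 25; by Fermat, exponent reduces to 62 mod 60 = 2; 25^2 ≡ 15 (mod 61).
Mod 19: 1001 ≡ 13; by Fermat, exponent reduces to 62 mod 18 = 8; 13^8 ≡ 16 (mod 19).
Combine by CRT: x ≡ 15 (mod 61), x ≡ 16 (mod 19) ⇒ x ≡ 320 (mod 1159).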